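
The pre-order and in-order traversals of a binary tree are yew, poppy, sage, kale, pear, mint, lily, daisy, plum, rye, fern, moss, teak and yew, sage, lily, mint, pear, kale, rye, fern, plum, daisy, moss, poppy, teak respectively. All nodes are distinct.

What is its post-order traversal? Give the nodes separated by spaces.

The first element of pre-order is the root; it splits in-order into left and right subtrees.
Root yew: left subtree has 0 nodes { }, right has 12 {sage, lily, mint, pear, kale, rye, fern, plum, daisy, moss, poppy, teak}.
  Root poppy: left subtree has 10 nodes {sage, lily, mint, pear, kale, rye, fern, plum, daisy, moss}, right has 1 {teak}.
    Root sage: left subtree has 0 nodes { }, right has 9 {lily, mint, pear, kale, rye, fern, plum, daisy, moss}.
      Root kale: left subtree has 3 nodes {lily, mint, pear}, right has 5 {rye, fern, plum, daisy, moss}.
        Root pear: left subtree has 2 nodes {lily, mint}, right has 0 { }.
          Root mint: left subtree has 1 node {lily}, right has 0 { }.
        Root daisy: left subtree has 3 nodes {rye, fern, plum}, right has 1 {moss}.
          Root plum: left subtree has 2 nodes {rye, fern}, right has 0 { }.
            Root rye: left subtree has 0 nodes { }, right has 1 {fern}.

lily mint pear fern rye plum moss daisy kale sage teak poppy yew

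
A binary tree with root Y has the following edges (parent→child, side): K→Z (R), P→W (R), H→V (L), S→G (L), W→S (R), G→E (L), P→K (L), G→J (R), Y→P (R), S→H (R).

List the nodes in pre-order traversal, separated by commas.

Pre-order visits the node, then its left subtree, then its right subtree.
Visit Y.
At Y: no left child.
At Y: go right to P.
  Visit P.
  At P: go left to K.
    Visit K.
    At K: no left child.
    At K: go right to Z.
      Z is a leaf — visit Z.
  At P: go right to W.
    Visit W.
    At W: no left child.
    At W: go right to S.
      Visit S.
      At S: go left to G.
        Visit G.
        At G: go left to E.
          E is a leaf — visit E.
        At G: go right to J.
          J is a leaf — visit J.
      At S: go right to H.
        Visit H.
        At H: go left to V.
          V is a leaf — visit V.
        At H: no right child.

Y, P, K, Z, W, S, G, E, J, H, V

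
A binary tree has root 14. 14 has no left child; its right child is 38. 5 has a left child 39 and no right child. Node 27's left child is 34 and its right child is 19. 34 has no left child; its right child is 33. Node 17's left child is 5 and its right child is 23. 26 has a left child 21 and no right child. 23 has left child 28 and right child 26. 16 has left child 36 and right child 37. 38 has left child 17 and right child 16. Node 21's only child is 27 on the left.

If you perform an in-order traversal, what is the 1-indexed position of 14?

1

In-order visits the left subtree, then the node, then the right subtree.
At 14: no left child.
Visit 14.
At 14: go right to 38.
  At 38: go left to 17.
    At 17: go left to 5.
      At 5: go left to 39.
        39 is a leaf — visit 39.
      Visit 5.
      At 5: no right child.
    Visit 17.
    At 17: go right to 23.
      At 23: go left to 28.
        28 is a leaf — visit 28.
      Visit 23.
      At 23: go right to 26.
        At 26: go left to 21.
          At 21: go left to 27.
            At 27: go left to 34.
              At 34: no left child.
              Visit 34.
              At 34: go right to 33.
                33 is a leaf — visit 33.
            Visit 27.
            At 27: go right to 19.
              19 is a leaf — visit 19.
          Visit 21.
          At 21: no right child.
        Visit 26.
        At 26: no right child.
  Visit 38.
  At 38: go right to 16.
    At 16: go left to 36.
      36 is a leaf — visit 36.
    Visit 16.
    At 16: go right to 37.
      37 is a leaf — visit 37.
Full in-order sequence: 14, 39, 5, 17, 28, 23, 34, 33, 27, 19, 21, 26, 38, 36, 16, 37.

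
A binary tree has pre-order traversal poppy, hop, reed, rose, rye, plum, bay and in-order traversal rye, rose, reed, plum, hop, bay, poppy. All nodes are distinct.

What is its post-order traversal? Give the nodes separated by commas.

The first element of pre-order is the root; it splits in-order into left and right subtrees.
Root poppy: left subtree has 6 nodes {rye, rose, reed, plum, hop, bay}, right has 0 { }.
  Root hop: left subtree has 4 nodes {rye, rose, reed, plum}, right has 1 {bay}.
    Root reed: left subtree has 2 nodes {rye, rose}, right has 1 {plum}.
      Root rose: left subtree has 1 node {rye}, right has 0 { }.

rye, rose, plum, reed, bay, hop, poppy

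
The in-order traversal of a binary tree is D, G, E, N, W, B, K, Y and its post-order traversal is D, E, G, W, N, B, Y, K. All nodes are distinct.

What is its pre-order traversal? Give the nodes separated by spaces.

The last element of post-order is the root; it splits in-order into left and right subtrees.
Root K: left subtree has 6 nodes {D, G, E, N, W, B}, right has 1 {Y}.
  Root B: left subtree has 5 nodes {D, G, E, N, W}, right has 0 { }.
    Root N: left subtree has 3 nodes {D, G, E}, right has 1 {W}.
      Root G: left subtree has 1 node {D}, right has 1 {E}.

K B N G D E W Y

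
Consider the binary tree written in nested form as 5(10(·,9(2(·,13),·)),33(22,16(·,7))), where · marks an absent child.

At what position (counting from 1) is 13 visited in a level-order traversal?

Level-order visits nodes level by level from the root, left to right within each level.
Level 0: 5
Level 1: 10, 33
Level 2: 9, 22, 16
Level 3: 2, 7
Level 4: 13
Full level-order sequence: 5, 10, 33, 9, 22, 16, 2, 7, 13.

9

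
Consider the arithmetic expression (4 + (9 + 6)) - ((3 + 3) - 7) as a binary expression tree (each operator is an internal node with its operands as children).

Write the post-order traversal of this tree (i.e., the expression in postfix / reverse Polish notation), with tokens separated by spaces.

4 9 6 + + 3 3 + 7 - -

Post-order on an expression tree gives postfix notation: for each operator, emit left operand, right operand, then the operator.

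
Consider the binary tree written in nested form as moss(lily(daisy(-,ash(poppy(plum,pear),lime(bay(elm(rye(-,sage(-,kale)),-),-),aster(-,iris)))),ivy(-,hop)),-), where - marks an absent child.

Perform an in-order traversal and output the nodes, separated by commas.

In-order visits the left subtree, then the node, then the right subtree.
At moss: go left to lily.
  At lily: go left to daisy.
    At daisy: no left child.
    Visit daisy.
    At daisy: go right to ash.
      At ash: go left to poppy.
        At poppy: go left to plum.
          plum is a leaf — visit plum.
        Visit poppy.
        At poppy: go right to pear.
          pear is a leaf — visit pear.
      Visit ash.
      At ash: go right to lime.
        At lime: go left to bay.
          At bay: go left to elm.
            At elm: go left to rye.
              At rye: no left child.
              Visit rye.
              At rye: go right to sage.
                At sage: no left child.
                Visit sage.
                At sage: go right to kale.
                  kale is a leaf — visit kale.
            Visit elm.
            At elm: no right child.
          Visit bay.
          At bay: no right child.
        Visit lime.
        At lime: go right to aster.
          At aster: no left child.
          Visit aster.
          At aster: go right to iris.
            iris is a leaf — visit iris.
  Visit lily.
  At lily: go right to ivy.
    At ivy: no left child.
    Visit ivy.
    At ivy: go right to hop.
      hop is a leaf — visit hop.
Visit moss.
At moss: no right child.

daisy, plum, poppy, pear, ash, rye, sage, kale, elm, bay, lime, aster, iris, lily, ivy, hop, moss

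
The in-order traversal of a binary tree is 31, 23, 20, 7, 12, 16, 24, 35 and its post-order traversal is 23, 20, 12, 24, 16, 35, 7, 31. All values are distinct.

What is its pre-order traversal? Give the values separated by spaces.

The last element of post-order is the root; it splits in-order into left and right subtrees.
Root 31: left subtree has 0 nodes { }, right has 7 {23, 20, 7, 12, 16, 24, 35}.
  Root 7: left subtree has 2 nodes {23, 20}, right has 4 {12, 16, 24, 35}.
    Root 20: left subtree has 1 node {23}, right has 0 { }.
    Root 35: left subtree has 3 nodes {12, 16, 24}, right has 0 { }.
      Root 16: left subtree has 1 node {12}, right has 1 {24}.

31 7 20 23 35 16 12 24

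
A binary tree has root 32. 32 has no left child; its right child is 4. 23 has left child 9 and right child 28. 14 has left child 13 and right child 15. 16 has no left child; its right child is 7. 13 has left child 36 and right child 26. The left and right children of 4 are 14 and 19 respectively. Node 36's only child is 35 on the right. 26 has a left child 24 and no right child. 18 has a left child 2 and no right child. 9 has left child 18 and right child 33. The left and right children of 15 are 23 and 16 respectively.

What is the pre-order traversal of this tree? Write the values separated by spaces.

Pre-order visits the node, then its left subtree, then its right subtree.
Visit 32.
At 32: no left child.
At 32: go right to 4.
  Visit 4.
  At 4: go left to 14.
    Visit 14.
    At 14: go left to 13.
      Visit 13.
      At 13: go left to 36.
        Visit 36.
        At 36: no left child.
        At 36: go right to 35.
          35 is a leaf — visit 35.
      At 13: go right to 26.
        Visit 26.
        At 26: go left to 24.
          24 is a leaf — visit 24.
        At 26: no right child.
    At 14: go right to 15.
      Visit 15.
      At 15: go left to 23.
        Visit 23.
        At 23: go left to 9.
          Visit 9.
          At 9: go left to 18.
            Visit 18.
            At 18: go left to 2.
              2 is a leaf — visit 2.
            At 18: no right child.
          At 9: go right to 33.
            33 is a leaf — visit 33.
        At 23: go right to 28.
          28 is a leaf — visit 28.
      At 15: go right to 16.
        Visit 16.
        At 16: no left child.
        At 16: go right to 7.
          7 is a leaf — visit 7.
  At 4: go right to 19.
    19 is a leaf — visit 19.

32 4 14 13 36 35 26 24 15 23 9 18 2 33 28 16 7 19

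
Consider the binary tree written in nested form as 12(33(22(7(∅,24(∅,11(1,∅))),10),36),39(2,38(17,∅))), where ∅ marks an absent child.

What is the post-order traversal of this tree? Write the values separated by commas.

1, 11, 24, 7, 10, 22, 36, 33, 2, 17, 38, 39, 12

Post-order visits the left subtree, then the right subtree, then the node.
At 12: go left to 33.
  At 33: go left to 22.
    At 22: go left to 7.
      At 7: no left child.
      At 7: go right to 24.
        At 24: no left child.
        At 24: go right to 11.
          At 11: go left to 1.
            1 is a leaf — visit 1.
          At 11: no right child.
          Visit 11.
        Visit 24.
      Visit 7.
    At 22: go right to 10.
      10 is a leaf — visit 10.
    Visit 22.
  At 33: go right to 36.
    36 is a leaf — visit 36.
  Visit 33.
At 12: go right to 39.
  At 39: go left to 2.
    2 is a leaf — visit 2.
  At 39: go right to 38.
    At 38: go left to 17.
      17 is a leaf — visit 17.
    At 38: no right child.
    Visit 38.
  Visit 39.
Visit 12.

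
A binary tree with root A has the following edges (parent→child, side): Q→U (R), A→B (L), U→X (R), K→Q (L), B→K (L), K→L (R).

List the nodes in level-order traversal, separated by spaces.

Level-order visits nodes level by level from the root, left to right within each level.
Level 0: A
Level 1: B
Level 2: K
Level 3: Q, L
Level 4: U
Level 5: X

A B K Q L U X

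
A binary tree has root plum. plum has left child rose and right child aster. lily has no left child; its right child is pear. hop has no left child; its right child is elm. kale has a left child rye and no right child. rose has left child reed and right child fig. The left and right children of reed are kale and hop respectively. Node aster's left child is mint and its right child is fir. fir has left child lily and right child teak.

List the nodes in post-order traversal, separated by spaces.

Post-order visits the left subtree, then the right subtree, then the node.
At plum: go left to rose.
  At rose: go left to reed.
    At reed: go left to kale.
      At kale: go left to rye.
        rye is a leaf — visit rye.
      At kale: no right child.
      Visit kale.
    At reed: go right to hop.
      At hop: no left child.
      At hop: go right to elm.
        elm is a leaf — visit elm.
      Visit hop.
    Visit reed.
  At rose: go right to fig.
    fig is a leaf — visit fig.
  Visit rose.
At plum: go right to aster.
  At aster: go left to mint.
    mint is a leaf — visit mint.
  At aster: go right to fir.
    At fir: go left to lily.
      At lily: no left child.
      At lily: go right to pear.
        pear is a leaf — visit pear.
      Visit lily.
    At fir: go right to teak.
      teak is a leaf — visit teak.
    Visit fir.
  Visit aster.
Visit plum.

rye kale elm hop reed fig rose mint pear lily teak fir aster plum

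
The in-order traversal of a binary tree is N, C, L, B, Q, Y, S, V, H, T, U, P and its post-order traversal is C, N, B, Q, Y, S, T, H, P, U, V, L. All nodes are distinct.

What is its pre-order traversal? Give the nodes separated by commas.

L, N, C, V, S, Y, Q, B, U, H, T, P

The last element of post-order is the root; it splits in-order into left and right subtrees.
Root L: left subtree has 2 nodes {N, C}, right has 9 {B, Q, Y, S, V, H, T, U, P}.
  Root N: left subtree has 0 nodes { }, right has 1 {C}.
  Root V: left subtree has 4 nodes {B, Q, Y, S}, right has 4 {H, T, U, P}.
    Root S: left subtree has 3 nodes {B, Q, Y}, right has 0 { }.
      Root Y: left subtree has 2 nodes {B, Q}, right has 0 { }.
        Root Q: left subtree has 1 node {B}, right has 0 { }.
    Root U: left subtree has 2 nodes {H, T}, right has 1 {P}.
      Root H: left subtree has 0 nodes { }, right has 1 {T}.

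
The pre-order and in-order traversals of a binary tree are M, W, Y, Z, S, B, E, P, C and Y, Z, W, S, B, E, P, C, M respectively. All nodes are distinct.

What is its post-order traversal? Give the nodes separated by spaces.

The first element of pre-order is the root; it splits in-order into left and right subtrees.
Root M: left subtree has 8 nodes {Y, Z, W, S, B, E, P, C}, right has 0 { }.
  Root W: left subtree has 2 nodes {Y, Z}, right has 5 {S, B, E, P, C}.
    Root Y: left subtree has 0 nodes { }, right has 1 {Z}.
    Root S: left subtree has 0 nodes { }, right has 4 {B, E, P, C}.
      Root B: left subtree has 0 nodes { }, right has 3 {E, P, C}.
        Root E: left subtree has 0 nodes { }, right has 2 {P, C}.
          Root P: left subtree has 0 nodes { }, right has 1 {C}.

Z Y C P E B S W M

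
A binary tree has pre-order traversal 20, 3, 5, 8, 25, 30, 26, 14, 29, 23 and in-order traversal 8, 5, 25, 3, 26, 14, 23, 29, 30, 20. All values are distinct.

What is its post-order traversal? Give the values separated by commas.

The first element of pre-order is the root; it splits in-order into left and right subtrees.
Root 20: left subtree has 9 nodes {8, 5, 25, 3, 26, 14, 23, 29, 30}, right has 0 { }.
  Root 3: left subtree has 3 nodes {8, 5, 25}, right has 5 {26, 14, 23, 29, 30}.
    Root 5: left subtree has 1 node {8}, right has 1 {25}.
    Root 30: left subtree has 4 nodes {26, 14, 23, 29}, right has 0 { }.
      Root 26: left subtree has 0 nodes { }, right has 3 {14, 23, 29}.
        Root 14: left subtree has 0 nodes { }, right has 2 {23, 29}.
          Root 29: left subtree has 1 node {23}, right has 0 { }.

8, 25, 5, 23, 29, 14, 26, 30, 3, 20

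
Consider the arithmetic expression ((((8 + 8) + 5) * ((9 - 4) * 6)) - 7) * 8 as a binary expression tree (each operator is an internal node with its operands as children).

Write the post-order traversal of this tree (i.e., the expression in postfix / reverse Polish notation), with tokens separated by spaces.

Post-order on an expression tree gives postfix notation: for each operator, emit left operand, right operand, then the operator.

8 8 + 5 + 9 4 - 6 * * 7 - 8 *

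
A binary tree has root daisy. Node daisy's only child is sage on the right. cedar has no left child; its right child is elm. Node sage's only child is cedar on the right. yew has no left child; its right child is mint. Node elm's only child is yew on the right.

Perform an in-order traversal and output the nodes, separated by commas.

In-order visits the left subtree, then the node, then the right subtree.
At daisy: no left child.
Visit daisy.
At daisy: go right to sage.
  At sage: no left child.
  Visit sage.
  At sage: go right to cedar.
    At cedar: no left child.
    Visit cedar.
    At cedar: go right to elm.
      At elm: no left child.
      Visit elm.
      At elm: go right to yew.
        At yew: no left child.
        Visit yew.
        At yew: go right to mint.
          mint is a leaf — visit mint.

daisy, sage, cedar, elm, yew, mint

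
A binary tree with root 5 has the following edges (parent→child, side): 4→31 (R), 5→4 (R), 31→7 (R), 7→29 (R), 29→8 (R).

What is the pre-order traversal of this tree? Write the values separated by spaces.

5 4 31 7 29 8

Pre-order visits the node, then its left subtree, then its right subtree.
Visit 5.
At 5: no left child.
At 5: go right to 4.
  Visit 4.
  At 4: no left child.
  At 4: go right to 31.
    Visit 31.
    At 31: no left child.
    At 31: go right to 7.
      Visit 7.
      At 7: no left child.
      At 7: go right to 29.
        Visit 29.
        At 29: no left child.
        At 29: go right to 8.
          8 is a leaf — visit 8.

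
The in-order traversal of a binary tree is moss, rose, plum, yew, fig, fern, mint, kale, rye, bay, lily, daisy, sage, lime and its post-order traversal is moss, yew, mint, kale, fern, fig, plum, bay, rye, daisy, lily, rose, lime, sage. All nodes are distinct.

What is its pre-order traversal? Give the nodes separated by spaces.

The last element of post-order is the root; it splits in-order into left and right subtrees.
Root sage: left subtree has 12 nodes {moss, rose, plum, yew, fig, fern, mint, kale, rye, bay, lily, daisy}, right has 1 {lime}.
  Root rose: left subtree has 1 node {moss}, right has 10 {plum, yew, fig, fern, mint, kale, rye, bay, lily, daisy}.
    Root lily: left subtree has 8 nodes {plum, yew, fig, fern, mint, kale, rye, bay}, right has 1 {daisy}.
      Root rye: left subtree has 6 nodes {plum, yew, fig, fern, mint, kale}, right has 1 {bay}.
        Root plum: left subtree has 0 nodes { }, right has 5 {yew, fig, fern, mint, kale}.
          Root fig: left subtree has 1 node {yew}, right has 3 {fern, mint, kale}.
            Root fern: left subtree has 0 nodes { }, right has 2 {mint, kale}.
              Root kale: left subtree has 1 node {mint}, right has 0 { }.

sage rose moss lily rye plum fig yew fern kale mint bay daisy lime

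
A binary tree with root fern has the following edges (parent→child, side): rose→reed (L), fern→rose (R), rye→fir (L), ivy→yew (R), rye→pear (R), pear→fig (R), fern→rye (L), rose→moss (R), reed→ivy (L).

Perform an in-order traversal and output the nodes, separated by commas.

fir, rye, pear, fig, fern, ivy, yew, reed, rose, moss

In-order visits the left subtree, then the node, then the right subtree.
At fern: go left to rye.
  At rye: go left to fir.
    fir is a leaf — visit fir.
  Visit rye.
  At rye: go right to pear.
    At pear: no left child.
    Visit pear.
    At pear: go right to fig.
      fig is a leaf — visit fig.
Visit fern.
At fern: go right to rose.
  At rose: go left to reed.
    At reed: go left to ivy.
      At ivy: no left child.
      Visit ivy.
      At ivy: go right to yew.
        yew is a leaf — visit yew.
    Visit reed.
    At reed: no right child.
  Visit rose.
  At rose: go right to moss.
    moss is a leaf — visit moss.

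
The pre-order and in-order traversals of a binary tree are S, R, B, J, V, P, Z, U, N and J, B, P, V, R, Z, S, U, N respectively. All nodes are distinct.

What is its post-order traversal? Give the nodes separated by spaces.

J P V B Z R N U S

The first element of pre-order is the root; it splits in-order into left and right subtrees.
Root S: left subtree has 6 nodes {J, B, P, V, R, Z}, right has 2 {U, N}.
  Root R: left subtree has 4 nodes {J, B, P, V}, right has 1 {Z}.
    Root B: left subtree has 1 node {J}, right has 2 {P, V}.
      Root V: left subtree has 1 node {P}, right has 0 { }.
  Root U: left subtree has 0 nodes { }, right has 1 {N}.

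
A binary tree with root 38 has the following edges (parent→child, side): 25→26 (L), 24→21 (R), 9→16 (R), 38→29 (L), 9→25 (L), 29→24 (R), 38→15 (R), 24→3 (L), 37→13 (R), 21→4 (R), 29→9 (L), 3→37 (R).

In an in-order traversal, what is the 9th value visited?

24

In-order visits the left subtree, then the node, then the right subtree.
At 38: go left to 29.
  At 29: go left to 9.
    At 9: go left to 25.
      At 25: go left to 26.
        26 is a leaf — visit 26.
      Visit 25.
      At 25: no right child.
    Visit 9.
    At 9: go right to 16.
      16 is a leaf — visit 16.
  Visit 29.
  At 29: go right to 24.
    At 24: go left to 3.
      At 3: no left child.
      Visit 3.
      At 3: go right to 37.
        At 37: no left child.
        Visit 37.
        At 37: go right to 13.
          13 is a leaf — visit 13.
    Visit 24.
    At 24: go right to 21.
      At 21: no left child.
      Visit 21.
      At 21: go right to 4.
        4 is a leaf — visit 4.
Visit 38.
At 38: go right to 15.
  15 is a leaf — visit 15.
Full in-order sequence: 26, 25, 9, 16, 29, 3, 37, 13, 24, 21, 4, 38, 15.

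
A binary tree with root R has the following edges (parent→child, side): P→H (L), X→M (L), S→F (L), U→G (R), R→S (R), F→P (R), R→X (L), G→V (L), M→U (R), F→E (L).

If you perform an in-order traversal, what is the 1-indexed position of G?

In-order visits the left subtree, then the node, then the right subtree.
At R: go left to X.
  At X: go left to M.
    At M: no left child.
    Visit M.
    At M: go right to U.
      At U: no left child.
      Visit U.
      At U: go right to G.
        At G: go left to V.
          V is a leaf — visit V.
        Visit G.
        At G: no right child.
  Visit X.
  At X: no right child.
Visit R.
At R: go right to S.
  At S: go left to F.
    At F: go left to E.
      E is a leaf — visit E.
    Visit F.
    At F: go right to P.
      At P: go left to H.
        H is a leaf — visit H.
      Visit P.
      At P: no right child.
  Visit S.
  At S: no right child.
Full in-order sequence: M, U, V, G, X, R, E, F, H, P, S.

4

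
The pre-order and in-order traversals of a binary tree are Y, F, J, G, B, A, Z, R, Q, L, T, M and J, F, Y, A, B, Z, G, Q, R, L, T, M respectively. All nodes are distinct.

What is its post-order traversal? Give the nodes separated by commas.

J, F, A, Z, B, Q, M, T, L, R, G, Y

The first element of pre-order is the root; it splits in-order into left and right subtrees.
Root Y: left subtree has 2 nodes {J, F}, right has 9 {A, B, Z, G, Q, R, L, T, M}.
  Root F: left subtree has 1 node {J}, right has 0 { }.
  Root G: left subtree has 3 nodes {A, B, Z}, right has 5 {Q, R, L, T, M}.
    Root B: left subtree has 1 node {A}, right has 1 {Z}.
    Root R: left subtree has 1 node {Q}, right has 3 {L, T, M}.
      Root L: left subtree has 0 nodes { }, right has 2 {T, M}.
        Root T: left subtree has 0 nodes { }, right has 1 {M}.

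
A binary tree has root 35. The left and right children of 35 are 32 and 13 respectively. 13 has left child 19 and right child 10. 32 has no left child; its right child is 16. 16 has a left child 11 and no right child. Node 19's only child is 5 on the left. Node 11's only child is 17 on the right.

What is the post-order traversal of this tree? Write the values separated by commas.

Post-order visits the left subtree, then the right subtree, then the node.
At 35: go left to 32.
  At 32: no left child.
  At 32: go right to 16.
    At 16: go left to 11.
      At 11: no left child.
      At 11: go right to 17.
        17 is a leaf — visit 17.
      Visit 11.
    At 16: no right child.
    Visit 16.
  Visit 32.
At 35: go right to 13.
  At 13: go left to 19.
    At 19: go left to 5.
      5 is a leaf — visit 5.
    At 19: no right child.
    Visit 19.
  At 13: go right to 10.
    10 is a leaf — visit 10.
  Visit 13.
Visit 35.

17, 11, 16, 32, 5, 19, 10, 13, 35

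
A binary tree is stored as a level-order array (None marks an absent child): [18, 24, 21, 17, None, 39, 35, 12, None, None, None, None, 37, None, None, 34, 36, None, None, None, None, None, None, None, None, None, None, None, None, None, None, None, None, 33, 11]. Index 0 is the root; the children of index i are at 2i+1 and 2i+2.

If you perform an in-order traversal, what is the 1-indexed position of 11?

In-order visits the left subtree, then the node, then the right subtree.
At 18: go left to 24.
  At 24: go left to 17.
    At 17: go left to 12.
      At 12: go left to 34.
        34 is a leaf — visit 34.
      Visit 12.
      At 12: go right to 36.
        At 36: go left to 33.
          33 is a leaf — visit 33.
        Visit 36.
        At 36: go right to 11.
          11 is a leaf — visit 11.
    Visit 17.
    At 17: no right child.
  Visit 24.
  At 24: no right child.
Visit 18.
At 18: go right to 21.
  At 21: go left to 39.
    At 39: no left child.
    Visit 39.
    At 39: go right to 37.
      37 is a leaf — visit 37.
  Visit 21.
  At 21: go right to 35.
    35 is a leaf — visit 35.
Full in-order sequence: 34, 12, 33, 36, 11, 17, 24, 18, 39, 37, 21, 35.

5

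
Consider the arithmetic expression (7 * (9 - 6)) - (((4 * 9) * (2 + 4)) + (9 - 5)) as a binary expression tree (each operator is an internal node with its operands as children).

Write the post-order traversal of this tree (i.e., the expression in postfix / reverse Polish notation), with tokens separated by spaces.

Post-order on an expression tree gives postfix notation: for each operator, emit left operand, right operand, then the operator.

7 9 6 - * 4 9 * 2 4 + * 9 5 - + -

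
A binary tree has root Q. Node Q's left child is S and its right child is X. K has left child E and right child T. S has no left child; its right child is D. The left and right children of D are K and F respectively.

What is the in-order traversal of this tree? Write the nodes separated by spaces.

In-order visits the left subtree, then the node, then the right subtree.
At Q: go left to S.
  At S: no left child.
  Visit S.
  At S: go right to D.
    At D: go left to K.
      At K: go left to E.
        E is a leaf — visit E.
      Visit K.
      At K: go right to T.
        T is a leaf — visit T.
    Visit D.
    At D: go right to F.
      F is a leaf — visit F.
Visit Q.
At Q: go right to X.
  X is a leaf — visit X.

S E K T D F Q X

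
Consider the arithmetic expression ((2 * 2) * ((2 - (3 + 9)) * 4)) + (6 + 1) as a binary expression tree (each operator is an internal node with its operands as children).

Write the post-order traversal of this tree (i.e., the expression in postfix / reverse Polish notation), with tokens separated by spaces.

2 2 * 2 3 9 + - 4 * * 6 1 + +

Post-order on an expression tree gives postfix notation: for each operator, emit left operand, right operand, then the operator.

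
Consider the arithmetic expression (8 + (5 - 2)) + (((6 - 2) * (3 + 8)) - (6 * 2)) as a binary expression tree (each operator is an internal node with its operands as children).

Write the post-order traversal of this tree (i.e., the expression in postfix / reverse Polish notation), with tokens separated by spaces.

8 5 2 - + 6 2 - 3 8 + * 6 2 * - +

Post-order on an expression tree gives postfix notation: for each operator, emit left operand, right operand, then the operator.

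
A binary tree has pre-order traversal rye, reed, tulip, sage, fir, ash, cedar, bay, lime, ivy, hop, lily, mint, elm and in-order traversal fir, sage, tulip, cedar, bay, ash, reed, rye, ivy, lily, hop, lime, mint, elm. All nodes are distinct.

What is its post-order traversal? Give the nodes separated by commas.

The first element of pre-order is the root; it splits in-order into left and right subtrees.
Root rye: left subtree has 7 nodes {fir, sage, tulip, cedar, bay, ash, reed}, right has 6 {ivy, lily, hop, lime, mint, elm}.
  Root reed: left subtree has 6 nodes {fir, sage, tulip, cedar, bay, ash}, right has 0 { }.
    Root tulip: left subtree has 2 nodes {fir, sage}, right has 3 {cedar, bay, ash}.
      Root sage: left subtree has 1 node {fir}, right has 0 { }.
      Root ash: left subtree has 2 nodes {cedar, bay}, right has 0 { }.
        Root cedar: left subtree has 0 nodes { }, right has 1 {bay}.
  Root lime: left subtree has 3 nodes {ivy, lily, hop}, right has 2 {mint, elm}.
    Root ivy: left subtree has 0 nodes { }, right has 2 {lily, hop}.
      Root hop: left subtree has 1 node {lily}, right has 0 { }.
    Root mint: left subtree has 0 nodes { }, right has 1 {elm}.

fir, sage, bay, cedar, ash, tulip, reed, lily, hop, ivy, elm, mint, lime, rye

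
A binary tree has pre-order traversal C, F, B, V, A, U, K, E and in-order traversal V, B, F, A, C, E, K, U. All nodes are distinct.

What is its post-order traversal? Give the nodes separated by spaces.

The first element of pre-order is the root; it splits in-order into left and right subtrees.
Root C: left subtree has 4 nodes {V, B, F, A}, right has 3 {E, K, U}.
  Root F: left subtree has 2 nodes {V, B}, right has 1 {A}.
    Root B: left subtree has 1 node {V}, right has 0 { }.
  Root U: left subtree has 2 nodes {E, K}, right has 0 { }.
    Root K: left subtree has 1 node {E}, right has 0 { }.

V B A F E K U C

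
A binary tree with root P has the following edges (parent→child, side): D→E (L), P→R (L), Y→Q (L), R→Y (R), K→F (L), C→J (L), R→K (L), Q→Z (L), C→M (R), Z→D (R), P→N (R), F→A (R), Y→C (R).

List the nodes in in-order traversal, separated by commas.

F, A, K, R, Z, E, D, Q, Y, J, C, M, P, N

In-order visits the left subtree, then the node, then the right subtree.
At P: go left to R.
  At R: go left to K.
    At K: go left to F.
      At F: no left child.
      Visit F.
      At F: go right to A.
        A is a leaf — visit A.
    Visit K.
    At K: no right child.
  Visit R.
  At R: go right to Y.
    At Y: go left to Q.
      At Q: go left to Z.
        At Z: no left child.
        Visit Z.
        At Z: go right to D.
          At D: go left to E.
            E is a leaf — visit E.
          Visit D.
          At D: no right child.
      Visit Q.
      At Q: no right child.
    Visit Y.
    At Y: go right to C.
      At C: go left to J.
        J is a leaf — visit J.
      Visit C.
      At C: go right to M.
        M is a leaf — visit M.
Visit P.
At P: go right to N.
  N is a leaf — visit N.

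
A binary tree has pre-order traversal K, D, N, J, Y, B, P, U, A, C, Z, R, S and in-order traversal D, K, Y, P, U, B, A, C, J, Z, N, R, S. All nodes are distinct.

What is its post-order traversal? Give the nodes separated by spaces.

D U P C A B Y Z J S R N K

The first element of pre-order is the root; it splits in-order into left and right subtrees.
Root K: left subtree has 1 node {D}, right has 11 {Y, P, U, B, A, C, J, Z, N, R, S}.
  Root N: left subtree has 8 nodes {Y, P, U, B, A, C, J, Z}, right has 2 {R, S}.
    Root J: left subtree has 6 nodes {Y, P, U, B, A, C}, right has 1 {Z}.
      Root Y: left subtree has 0 nodes { }, right has 5 {P, U, B, A, C}.
        Root B: left subtree has 2 nodes {P, U}, right has 2 {A, C}.
          Root P: left subtree has 0 nodes { }, right has 1 {U}.
          Root A: left subtree has 0 nodes { }, right has 1 {C}.
    Root R: left subtree has 0 nodes { }, right has 1 {S}.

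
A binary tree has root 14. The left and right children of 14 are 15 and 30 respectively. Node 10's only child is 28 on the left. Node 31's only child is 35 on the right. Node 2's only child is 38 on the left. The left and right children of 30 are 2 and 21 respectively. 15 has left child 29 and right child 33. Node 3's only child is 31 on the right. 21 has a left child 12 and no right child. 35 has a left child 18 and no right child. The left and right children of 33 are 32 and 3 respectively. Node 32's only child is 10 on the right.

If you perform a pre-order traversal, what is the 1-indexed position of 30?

12

Pre-order visits the node, then its left subtree, then its right subtree.
Visit 14.
At 14: go left to 15.
  Visit 15.
  At 15: go left to 29.
    29 is a leaf — visit 29.
  At 15: go right to 33.
    Visit 33.
    At 33: go left to 32.
      Visit 32.
      At 32: no left child.
      At 32: go right to 10.
        Visit 10.
        At 10: go left to 28.
          28 is a leaf — visit 28.
        At 10: no right child.
    At 33: go right to 3.
      Visit 3.
      At 3: no left child.
      At 3: go right to 31.
        Visit 31.
        At 31: no left child.
        At 31: go right to 35.
          Visit 35.
          At 35: go left to 18.
            18 is a leaf — visit 18.
          At 35: no right child.
At 14: go right to 30.
  Visit 30.
  At 30: go left to 2.
    Visit 2.
    At 2: go left to 38.
      38 is a leaf — visit 38.
    At 2: no right child.
  At 30: go right to 21.
    Visit 21.
    At 21: go left to 12.
      12 is a leaf — visit 12.
    At 21: no right child.
Full pre-order sequence: 14, 15, 29, 33, 32, 10, 28, 3, 31, 35, 18, 30, 2, 38, 21, 12.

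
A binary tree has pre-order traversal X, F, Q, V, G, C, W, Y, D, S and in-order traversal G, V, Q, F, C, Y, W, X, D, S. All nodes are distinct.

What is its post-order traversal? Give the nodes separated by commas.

The first element of pre-order is the root; it splits in-order into left and right subtrees.
Root X: left subtree has 7 nodes {G, V, Q, F, C, Y, W}, right has 2 {D, S}.
  Root F: left subtree has 3 nodes {G, V, Q}, right has 3 {C, Y, W}.
    Root Q: left subtree has 2 nodes {G, V}, right has 0 { }.
      Root V: left subtree has 1 node {G}, right has 0 { }.
    Root C: left subtree has 0 nodes { }, right has 2 {Y, W}.
      Root W: left subtree has 1 node {Y}, right has 0 { }.
  Root D: left subtree has 0 nodes { }, right has 1 {S}.

G, V, Q, Y, W, C, F, S, D, X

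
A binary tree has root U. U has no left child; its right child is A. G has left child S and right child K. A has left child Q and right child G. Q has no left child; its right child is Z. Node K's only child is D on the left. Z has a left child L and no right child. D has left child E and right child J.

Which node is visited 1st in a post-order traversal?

Post-order visits the left subtree, then the right subtree, then the node.
At U: no left child.
At U: go right to A.
  At A: go left to Q.
    At Q: no left child.
    At Q: go right to Z.
      At Z: go left to L.
        L is a leaf — visit L.
      At Z: no right child.
      Visit Z.
    Visit Q.
  At A: go right to G.
    At G: go left to S.
      S is a leaf — visit S.
    At G: go right to K.
      At K: go left to D.
        At D: go left to E.
          E is a leaf — visit E.
        At D: go right to J.
          J is a leaf — visit J.
        Visit D.
      At K: no right child.
      Visit K.
    Visit G.
  Visit A.
Visit U.
Full post-order sequence: L, Z, Q, S, E, J, D, K, G, A, U.

L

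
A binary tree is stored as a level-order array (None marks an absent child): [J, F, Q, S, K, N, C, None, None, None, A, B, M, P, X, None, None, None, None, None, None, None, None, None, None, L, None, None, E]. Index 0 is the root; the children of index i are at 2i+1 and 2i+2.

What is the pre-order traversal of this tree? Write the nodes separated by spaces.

Pre-order visits the node, then its left subtree, then its right subtree.
Visit J.
At J: go left to F.
  Visit F.
  At F: go left to S.
    S is a leaf — visit S.
  At F: go right to K.
    Visit K.
    At K: no left child.
    At K: go right to A.
      A is a leaf — visit A.
At J: go right to Q.
  Visit Q.
  At Q: go left to N.
    Visit N.
    At N: go left to B.
      B is a leaf — visit B.
    At N: go right to M.
      Visit M.
      At M: go left to L.
        L is a leaf — visit L.
      At M: no right child.
  At Q: go right to C.
    Visit C.
    At C: go left to P.
      Visit P.
      At P: no left child.
      At P: go right to E.
        E is a leaf — visit E.
    At C: go right to X.
      X is a leaf — visit X.

J F S K A Q N B M L C P E X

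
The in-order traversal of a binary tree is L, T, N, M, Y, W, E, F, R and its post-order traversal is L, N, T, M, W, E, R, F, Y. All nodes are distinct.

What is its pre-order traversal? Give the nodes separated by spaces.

The last element of post-order is the root; it splits in-order into left and right subtrees.
Root Y: left subtree has 4 nodes {L, T, N, M}, right has 4 {W, E, F, R}.
  Root M: left subtree has 3 nodes {L, T, N}, right has 0 { }.
    Root T: left subtree has 1 node {L}, right has 1 {N}.
  Root F: left subtree has 2 nodes {W, E}, right has 1 {R}.
    Root E: left subtree has 1 node {W}, right has 0 { }.

Y M T L N F E W R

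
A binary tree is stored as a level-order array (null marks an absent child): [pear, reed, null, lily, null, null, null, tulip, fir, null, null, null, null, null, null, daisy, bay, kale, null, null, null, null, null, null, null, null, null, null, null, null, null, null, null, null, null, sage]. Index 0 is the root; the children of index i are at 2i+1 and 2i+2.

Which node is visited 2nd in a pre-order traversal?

Pre-order visits the node, then its left subtree, then its right subtree.
Visit pear.
At pear: go left to reed.
  Visit reed.
  At reed: go left to lily.
    Visit lily.
    At lily: go left to tulip.
      Visit tulip.
      At tulip: go left to daisy.
        daisy is a leaf — visit daisy.
      At tulip: go right to bay.
        bay is a leaf — visit bay.
    At lily: go right to fir.
      Visit fir.
      At fir: go left to kale.
        Visit kale.
        At kale: go left to sage.
          sage is a leaf — visit sage.
        At kale: no right child.
      At fir: no right child.
  At reed: no right child.
At pear: no right child.
Full pre-order sequence: pear, reed, lily, tulip, daisy, bay, fir, kale, sage.

reed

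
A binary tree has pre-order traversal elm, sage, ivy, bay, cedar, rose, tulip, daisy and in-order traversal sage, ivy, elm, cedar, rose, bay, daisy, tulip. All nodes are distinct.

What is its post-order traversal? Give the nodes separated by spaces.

The first element of pre-order is the root; it splits in-order into left and right subtrees.
Root elm: left subtree has 2 nodes {sage, ivy}, right has 5 {cedar, rose, bay, daisy, tulip}.
  Root sage: left subtree has 0 nodes { }, right has 1 {ivy}.
  Root bay: left subtree has 2 nodes {cedar, rose}, right has 2 {daisy, tulip}.
    Root cedar: left subtree has 0 nodes { }, right has 1 {rose}.
    Root tulip: left subtree has 1 node {daisy}, right has 0 { }.

ivy sage rose cedar daisy tulip bay elm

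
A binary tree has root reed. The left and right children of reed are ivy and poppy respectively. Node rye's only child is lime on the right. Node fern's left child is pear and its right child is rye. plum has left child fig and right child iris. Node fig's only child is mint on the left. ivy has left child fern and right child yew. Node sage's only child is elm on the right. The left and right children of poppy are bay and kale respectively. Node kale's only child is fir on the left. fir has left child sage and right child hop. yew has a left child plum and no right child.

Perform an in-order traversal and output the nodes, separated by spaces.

In-order visits the left subtree, then the node, then the right subtree.
At reed: go left to ivy.
  At ivy: go left to fern.
    At fern: go left to pear.
      pear is a leaf — visit pear.
    Visit fern.
    At fern: go right to rye.
      At rye: no left child.
      Visit rye.
      At rye: go right to lime.
        lime is a leaf — visit lime.
  Visit ivy.
  At ivy: go right to yew.
    At yew: go left to plum.
      At plum: go left to fig.
        At fig: go left to mint.
          mint is a leaf — visit mint.
        Visit fig.
        At fig: no right child.
      Visit plum.
      At plum: go right to iris.
        iris is a leaf — visit iris.
    Visit yew.
    At yew: no right child.
Visit reed.
At reed: go right to poppy.
  At poppy: go left to bay.
    bay is a leaf — visit bay.
  Visit poppy.
  At poppy: go right to kale.
    At kale: go left to fir.
      At fir: go left to sage.
        At sage: no left child.
        Visit sage.
        At sage: go right to elm.
          elm is a leaf — visit elm.
      Visit fir.
      At fir: go right to hop.
        hop is a leaf — visit hop.
    Visit kale.
    At kale: no right child.

pear fern rye lime ivy mint fig plum iris yew reed bay poppy sage elm fir hop kale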